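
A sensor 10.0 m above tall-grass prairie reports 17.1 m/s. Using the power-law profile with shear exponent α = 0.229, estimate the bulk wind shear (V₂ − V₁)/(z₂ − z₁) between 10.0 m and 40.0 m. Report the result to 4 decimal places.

0.2130 m/s/m

Power law: V₂ = V₁ · (z₂/z₁)^α = 17.1 × (4.0000)^0.229 = 23.4892 m/s
ΔV/Δz = (23.4892 − 17.1)/(40.0 − 10.0) = 6.3892/30.0000 = 0.21297 m/s/m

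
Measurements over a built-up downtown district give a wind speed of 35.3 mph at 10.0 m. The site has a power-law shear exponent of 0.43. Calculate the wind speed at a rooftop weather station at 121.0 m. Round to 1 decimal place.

103.1 mph

Power-law profile: V₂ = V₁ · (z₂/z₁)^α
V₂ = 35.3 × (121.0/10.0)^0.43 = 35.3 × (12.1000)^0.43
    = 35.3 × 2.9214 = 103.1270 mph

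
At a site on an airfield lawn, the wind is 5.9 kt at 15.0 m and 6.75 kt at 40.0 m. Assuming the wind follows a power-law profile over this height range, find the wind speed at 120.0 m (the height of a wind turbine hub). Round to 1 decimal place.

First find α: α = ln(V₂/V₁)/ln(z₂/z₁) = ln(6.75/5.9)/ln(40.0/15.0) = 0.13459/0.98083 = 0.1372
Extrapolate from 40.0 m to 120.0 m: V₃ = 6.75 × (120.0/40.0)^0.1372 = 6.75 × 1.1627 = 7.8483 kt

7.8 kt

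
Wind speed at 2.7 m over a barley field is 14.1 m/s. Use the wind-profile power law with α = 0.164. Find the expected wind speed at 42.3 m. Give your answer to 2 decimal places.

22.14 m/s

Power-law profile: V₂ = V₁ · (z₂/z₁)^α
V₂ = 14.1 × (42.3/2.7)^0.164 = 14.1 × (15.6667)^0.164
    = 14.1 × 1.5703 = 22.1409 m/s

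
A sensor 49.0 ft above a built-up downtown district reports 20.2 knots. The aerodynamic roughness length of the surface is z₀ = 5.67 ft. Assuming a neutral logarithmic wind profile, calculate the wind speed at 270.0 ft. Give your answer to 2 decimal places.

Log law: V(z) ∝ ln(z/z₀), so V₂/V₁ = ln(z₂/z₀) / ln(z₁/z₀).
ln(270.0/5.67) = 3.8632, ln(49.0/5.67) = 2.1566
V₂ = 20.2 × 3.8632/2.1566 = 20.2 × 1.7913 = 36.1848 knots

36.18 knots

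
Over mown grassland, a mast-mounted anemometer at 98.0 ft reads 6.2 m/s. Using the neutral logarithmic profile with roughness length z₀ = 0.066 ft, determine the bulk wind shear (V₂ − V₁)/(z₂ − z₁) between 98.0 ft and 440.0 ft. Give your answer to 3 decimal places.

0.004 m/s/ft

Log law: V₂ = V₁ · ln(z₂/z₀)/ln(z₁/z₀) = 6.2 × 8.8049/7.3031 = 7.4750 m/s
ΔV/Δz = (7.4750 − 6.2)/(440.0 − 98.0) = 1.2750/342.0000 = 0.00373 m/s/ft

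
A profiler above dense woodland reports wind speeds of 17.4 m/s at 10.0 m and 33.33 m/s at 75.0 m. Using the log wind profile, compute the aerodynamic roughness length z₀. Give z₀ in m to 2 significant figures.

Log law: V(z) ∝ ln(z/z₀). With r = V₁/V₂ = 17.4/33.33 = 0.52205,
r · ln(z₂/z₀) = ln(z₁/z₀) ⇒ ln z₀ = (ln z₁ − r·ln z₂)/(1 − r)
ln z₀ = (2.30259 − 0.52205×4.31749) / 0.47795 = 0.1017
z₀ = exp(0.1017) = 1.107 m

z₀ ≈ 1.1 m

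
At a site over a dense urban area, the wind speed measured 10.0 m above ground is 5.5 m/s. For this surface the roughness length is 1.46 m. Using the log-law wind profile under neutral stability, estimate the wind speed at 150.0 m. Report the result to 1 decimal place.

13.2 m/s

Log law: V(z) ∝ ln(z/z₀), so V₂/V₁ = ln(z₂/z₀) / ln(z₁/z₀).
ln(150.0/1.46) = 4.6322, ln(10.0/1.46) = 1.9241
V₂ = 5.5 × 4.6322/1.9241 = 5.5 × 2.4074 = 13.2407 m/s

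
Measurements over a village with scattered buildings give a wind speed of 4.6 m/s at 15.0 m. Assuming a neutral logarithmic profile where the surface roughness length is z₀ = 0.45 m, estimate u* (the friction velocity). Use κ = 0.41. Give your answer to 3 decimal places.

Log law: V(z) = (u*/κ) · ln(z/z₀) ⇒ u* = κ · V / ln(z/z₀)
u* = 0.41 × 4.6 / ln(15.0/0.45) = 0.41 × 4.6 / 3.5066
   = 1.8860 / 3.5066 = 0.5378 m/s

u* ≈ 0.538 m/s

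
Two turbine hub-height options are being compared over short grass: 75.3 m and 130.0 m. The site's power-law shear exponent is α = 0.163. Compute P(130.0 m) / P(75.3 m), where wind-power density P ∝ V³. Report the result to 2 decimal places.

Speed ratio: V_B/V_A = (z_B/z_A)^α = (130.0/75.3)^0.163 = (1.7264)^0.163 = 1.09309
Power-density ratio: P_B/P_A = (V_B/V_A)³ = (1.09309)³ = 1.30607

1.31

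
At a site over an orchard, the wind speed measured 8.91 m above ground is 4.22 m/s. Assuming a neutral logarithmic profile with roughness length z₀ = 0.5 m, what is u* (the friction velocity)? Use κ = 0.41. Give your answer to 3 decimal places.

u* ≈ 0.601 m/s

Log law: V(z) = (u*/κ) · ln(z/z₀) ⇒ u* = κ · V / ln(z/z₀)
u* = 0.41 × 4.22 / ln(8.91/0.5) = 0.41 × 4.22 / 2.8803
   = 1.7302 / 2.8803 = 0.6007 m/s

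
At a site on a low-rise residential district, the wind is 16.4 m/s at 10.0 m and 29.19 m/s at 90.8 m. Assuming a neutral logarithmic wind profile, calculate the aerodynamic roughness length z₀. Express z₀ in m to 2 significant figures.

Log law: V(z) ∝ ln(z/z₀). With r = V₁/V₂ = 16.4/29.19 = 0.56184,
r · ln(z₂/z₀) = ln(z₁/z₀) ⇒ ln z₀ = (ln z₁ − r·ln z₂)/(1 − r)
ln z₀ = (2.30259 − 0.56184×4.50866) / 0.43816 = -0.5262
z₀ = exp(-0.5262) = 0.5909 m

z₀ ≈ 0.59 m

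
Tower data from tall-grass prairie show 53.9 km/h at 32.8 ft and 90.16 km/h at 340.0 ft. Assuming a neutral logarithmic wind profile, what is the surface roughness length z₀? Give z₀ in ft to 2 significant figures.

Log law: V(z) ∝ ln(z/z₀). With r = V₁/V₂ = 53.9/90.16 = 0.59783,
r · ln(z₂/z₀) = ln(z₁/z₀) ⇒ ln z₀ = (ln z₁ − r·ln z₂)/(1 − r)
ln z₀ = (3.49043 − 0.59783×5.82895) / 0.40217 = 0.0143
z₀ = exp(0.0143) = 1.014 ft

z₀ ≈ 1.0 ft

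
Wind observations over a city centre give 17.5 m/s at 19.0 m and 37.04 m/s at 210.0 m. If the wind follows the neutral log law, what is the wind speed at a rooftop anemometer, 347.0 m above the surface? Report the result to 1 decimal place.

Log law: V ∝ ln(z/z₀). From the pair, with r = V₁/V₂ = 0.47246,
ln z₀ = (ln z₁ − r·ln z₂)/(1 − r) = (2.9444 − 0.47246×5.3471)/0.52754 = 0.7926 → z₀ = 2.209 m
V₃ = V₁ · ln(z₃/z₀)/ln(z₁/z₀) = 17.5 × 5.0567/2.1518 = 41.1243 m/s

41.1 m/s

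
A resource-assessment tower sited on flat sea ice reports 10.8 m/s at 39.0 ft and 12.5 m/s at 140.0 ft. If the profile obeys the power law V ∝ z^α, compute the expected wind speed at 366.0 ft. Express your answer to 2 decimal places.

First find α: α = ln(V₂/V₁)/ln(z₂/z₁) = ln(12.5/10.8)/ln(140.0/39.0) = 0.14618/1.27808 = 0.1144
Extrapolate from 140.0 ft to 366.0 ft: V₃ = 12.5 × (366.0/140.0)^0.1144 = 12.5 × 1.1162 = 13.9523 m/s

13.95 m/s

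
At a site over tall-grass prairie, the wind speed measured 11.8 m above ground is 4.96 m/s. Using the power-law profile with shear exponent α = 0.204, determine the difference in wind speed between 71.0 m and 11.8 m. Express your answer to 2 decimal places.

2.19 m/s

Power law: V₂ = V₁ · (z₂/z₁)^α = 4.96 × (6.0169)^0.204 = 7.1528 m/s
ΔV = 7.1528 − 4.96 = 2.1928 m/s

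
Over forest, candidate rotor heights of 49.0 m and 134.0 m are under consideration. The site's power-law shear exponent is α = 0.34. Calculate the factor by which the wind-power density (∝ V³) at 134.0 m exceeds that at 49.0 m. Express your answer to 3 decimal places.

2.790

Speed ratio: V_B/V_A = (z_B/z_A)^α = (134.0/49.0)^0.34 = (2.7347)^0.34 = 1.40783
Power-density ratio: P_B/P_A = (V_B/V_A)³ = (1.40783)³ = 2.79027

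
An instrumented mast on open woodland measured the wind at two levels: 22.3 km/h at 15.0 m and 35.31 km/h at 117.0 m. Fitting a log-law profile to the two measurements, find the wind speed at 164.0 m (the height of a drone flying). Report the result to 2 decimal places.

Log law: V ∝ ln(z/z₀). From the pair, with r = V₁/V₂ = 0.63155,
ln z₀ = (ln z₁ − r·ln z₂)/(1 − r) = (2.7081 − 0.63155×4.7622)/0.36845 = -0.8129 → z₀ = 0.4436 m
V₃ = V₁ · ln(z₃/z₀)/ln(z₁/z₀) = 22.3 × 5.9127/3.5209 = 37.4488 km/h

37.45 km/h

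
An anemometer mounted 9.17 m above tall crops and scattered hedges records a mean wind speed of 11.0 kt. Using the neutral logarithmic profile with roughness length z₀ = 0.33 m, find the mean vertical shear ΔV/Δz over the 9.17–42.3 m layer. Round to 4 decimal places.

0.1527 kt/m

Log law: V₂ = V₁ · ln(z₂/z₀)/ln(z₁/z₀) = 11.0 × 4.8534/3.3246 = 16.0585 kt
ΔV/Δz = (16.0585 − 11.0)/(42.3 − 9.17) = 5.0585/33.1300 = 0.15269 kt/m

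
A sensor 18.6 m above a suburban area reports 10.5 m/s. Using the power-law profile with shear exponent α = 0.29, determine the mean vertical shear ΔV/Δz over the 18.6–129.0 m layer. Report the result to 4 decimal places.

Power law: V₂ = V₁ · (z₂/z₁)^α = 10.5 × (6.9355)^0.29 = 18.4120 m/s
ΔV/Δz = (18.4120 − 10.5)/(129.0 − 18.6) = 7.9120/110.4000 = 0.07167 m/s/m

0.0717 m/s/m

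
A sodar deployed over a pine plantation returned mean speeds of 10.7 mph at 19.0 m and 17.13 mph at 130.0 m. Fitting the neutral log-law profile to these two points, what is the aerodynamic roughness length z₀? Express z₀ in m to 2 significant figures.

Log law: V(z) ∝ ln(z/z₀). With r = V₁/V₂ = 10.7/17.13 = 0.62464,
r · ln(z₂/z₀) = ln(z₁/z₀) ⇒ ln z₀ = (ln z₁ − r·ln z₂)/(1 − r)
ln z₀ = (2.94444 − 0.62464×4.86753) / 0.37536 = -0.2557
z₀ = exp(-0.2557) = 0.7743 m

z₀ ≈ 0.77 m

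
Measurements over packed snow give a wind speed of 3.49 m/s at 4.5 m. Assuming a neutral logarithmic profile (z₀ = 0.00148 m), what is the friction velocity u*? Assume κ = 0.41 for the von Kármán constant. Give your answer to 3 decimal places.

u* ≈ 0.178 m/s

Log law: V(z) = (u*/κ) · ln(z/z₀) ⇒ u* = κ · V / ln(z/z₀)
u* = 0.41 × 3.49 / ln(4.5/0.00148) = 0.41 × 3.49 / 8.0198
   = 1.4309 / 8.0198 = 0.1784 m/s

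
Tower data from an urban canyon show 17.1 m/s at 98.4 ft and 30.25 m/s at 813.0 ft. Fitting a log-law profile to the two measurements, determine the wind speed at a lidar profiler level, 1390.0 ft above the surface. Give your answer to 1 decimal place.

33.6 m/s

Log law: V ∝ ln(z/z₀). From the pair, with r = V₁/V₂ = 0.56529,
ln z₀ = (ln z₁ − r·ln z₂)/(1 − r) = (4.5890 − 0.56529×6.7007)/0.43471 = 1.8430 → z₀ = 6.316 ft
V₃ = V₁ · ln(z₃/z₀)/ln(z₁/z₀) = 17.1 × 5.3940/2.7460 = 33.5898 m/s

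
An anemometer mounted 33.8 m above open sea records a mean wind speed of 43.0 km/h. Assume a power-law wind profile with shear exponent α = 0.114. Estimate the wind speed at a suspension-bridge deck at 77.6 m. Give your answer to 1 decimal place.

47.3 km/h

Power-law profile: V₂ = V₁ · (z₂/z₁)^α
V₂ = 43.0 × (77.6/33.8)^0.114 = 43.0 × (2.2959)^0.114
    = 43.0 × 1.0994 = 47.2733 km/h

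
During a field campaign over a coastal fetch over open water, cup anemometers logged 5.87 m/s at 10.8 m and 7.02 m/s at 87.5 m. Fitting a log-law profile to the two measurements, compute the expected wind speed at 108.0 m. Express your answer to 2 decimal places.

Log law: V ∝ ln(z/z₀). From the pair, with r = V₁/V₂ = 0.83618,
ln z₀ = (ln z₁ − r·ln z₂)/(1 − r) = (2.3795 − 0.83618×4.4716)/0.16382 = -8.2992 → z₀ = 0.0002487 m
V₃ = V₁ · ln(z₃/z₀)/ln(z₁/z₀) = 5.87 × 12.9814/10.6788 = 7.1357 m/s

7.14 m/s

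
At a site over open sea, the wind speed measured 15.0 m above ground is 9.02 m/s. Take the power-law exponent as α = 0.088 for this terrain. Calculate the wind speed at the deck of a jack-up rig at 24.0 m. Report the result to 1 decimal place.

9.4 m/s

Power-law profile: V₂ = V₁ · (z₂/z₁)^α
V₂ = 9.02 × (24.0/15.0)^0.088 = 9.02 × (1.6000)^0.088
    = 9.02 × 1.0422 = 9.4009 m/s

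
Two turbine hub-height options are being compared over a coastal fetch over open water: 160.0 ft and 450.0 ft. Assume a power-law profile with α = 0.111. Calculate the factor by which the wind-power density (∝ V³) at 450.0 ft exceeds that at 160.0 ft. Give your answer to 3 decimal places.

1.411

Speed ratio: V_B/V_A = (z_B/z_A)^α = (450.0/160.0)^0.111 = (2.8125)^0.111 = 1.12163
Power-density ratio: P_B/P_A = (V_B/V_A)³ = (1.12163)³ = 1.41107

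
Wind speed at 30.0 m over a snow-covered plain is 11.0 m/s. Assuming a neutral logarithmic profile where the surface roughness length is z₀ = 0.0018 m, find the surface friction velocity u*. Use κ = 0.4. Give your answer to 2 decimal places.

u* ≈ 0.45 m/s

Log law: V(z) = (u*/κ) · ln(z/z₀) ⇒ u* = κ · V / ln(z/z₀)
u* = 0.4 × 11.0 / ln(30.0/0.0018) = 0.4 × 11.0 / 9.7212
   = 4.4000 / 9.7212 = 0.4526 m/s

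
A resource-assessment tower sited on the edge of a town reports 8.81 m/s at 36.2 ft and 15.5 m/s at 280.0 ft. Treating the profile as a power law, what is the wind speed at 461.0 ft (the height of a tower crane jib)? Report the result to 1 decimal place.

First find α: α = ln(V₂/V₁)/ln(z₂/z₁) = ln(15.5/8.81)/ln(280.0/36.2) = 0.56495/2.04573 = 0.2762
Extrapolate from 280.0 ft to 461.0 ft: V₃ = 15.5 × (461.0/280.0)^0.2762 = 15.5 × 1.1476 = 17.7882 m/s

17.8 m/s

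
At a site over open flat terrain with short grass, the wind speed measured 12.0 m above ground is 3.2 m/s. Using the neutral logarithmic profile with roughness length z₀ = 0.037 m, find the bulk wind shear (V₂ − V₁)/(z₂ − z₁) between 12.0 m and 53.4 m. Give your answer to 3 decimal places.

Log law: V₂ = V₁ · ln(z₂/z₀)/ln(z₁/z₀) = 3.2 × 7.2746/5.7817 = 4.0263 m/s
ΔV/Δz = (4.0263 − 3.2)/(53.4 − 12.0) = 0.8263/41.4000 = 0.01996 m/s/m

0.020 m/s/m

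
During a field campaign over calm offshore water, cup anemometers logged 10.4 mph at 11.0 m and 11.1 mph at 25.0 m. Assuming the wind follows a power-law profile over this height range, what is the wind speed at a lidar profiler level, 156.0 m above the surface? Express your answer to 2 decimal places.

12.84 mph

First find α: α = ln(V₂/V₁)/ln(z₂/z₁) = ln(11.1/10.4)/ln(25.0/11.0) = 0.06514/0.82098 = 0.0793
Extrapolate from 25.0 m to 156.0 m: V₃ = 11.1 × (156.0/25.0)^0.0793 = 11.1 × 1.1564 = 12.8356 mph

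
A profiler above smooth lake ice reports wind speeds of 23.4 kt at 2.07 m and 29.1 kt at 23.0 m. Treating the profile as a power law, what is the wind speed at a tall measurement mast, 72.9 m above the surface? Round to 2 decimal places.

32.30 kt

First find α: α = ln(V₂/V₁)/ln(z₂/z₁) = ln(29.1/23.4)/ln(23.0/2.07) = 0.21800/2.40795 = 0.0905
Extrapolate from 23.0 m to 72.9 m: V₃ = 29.1 × (72.9/23.0)^0.0905 = 29.1 × 1.1101 = 32.3036 kt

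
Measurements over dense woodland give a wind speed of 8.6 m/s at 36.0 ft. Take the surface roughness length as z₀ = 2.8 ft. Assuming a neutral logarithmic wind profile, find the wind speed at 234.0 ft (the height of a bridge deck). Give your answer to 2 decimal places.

14.90 m/s

Log law: V(z) ∝ ln(z/z₀), so V₂/V₁ = ln(z₂/z₀) / ln(z₁/z₀).
ln(234.0/2.8) = 4.4257, ln(36.0/2.8) = 2.5539
V₂ = 8.6 × 4.4257/2.5539 = 8.6 × 1.7329 = 14.9031 m/s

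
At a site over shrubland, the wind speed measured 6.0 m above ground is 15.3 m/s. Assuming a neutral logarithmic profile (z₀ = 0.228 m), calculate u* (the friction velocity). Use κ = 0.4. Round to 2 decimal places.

Log law: V(z) = (u*/κ) · ln(z/z₀) ⇒ u* = κ · V / ln(z/z₀)
u* = 0.4 × 15.3 / ln(6.0/0.228) = 0.4 × 15.3 / 3.2702
   = 6.1200 / 3.2702 = 1.8715 m/s

u* ≈ 1.87 m/s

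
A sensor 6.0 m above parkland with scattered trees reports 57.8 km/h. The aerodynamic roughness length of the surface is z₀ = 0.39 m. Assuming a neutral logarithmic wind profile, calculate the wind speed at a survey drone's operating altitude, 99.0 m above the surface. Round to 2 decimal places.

Log law: V(z) ∝ ln(z/z₀), so V₂/V₁ = ln(z₂/z₀) / ln(z₁/z₀).
ln(99.0/0.39) = 5.5367, ln(6.0/0.39) = 2.7334
V₂ = 57.8 × 5.5367/2.7334 = 57.8 × 2.0256 = 117.0801 km/h

117.08 km/h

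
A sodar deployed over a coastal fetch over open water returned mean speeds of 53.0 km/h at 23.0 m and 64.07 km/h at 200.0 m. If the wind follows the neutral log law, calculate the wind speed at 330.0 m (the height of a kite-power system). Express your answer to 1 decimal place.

66.6 km/h

Log law: V ∝ ln(z/z₀). From the pair, with r = V₁/V₂ = 0.82722,
ln z₀ = (ln z₁ − r·ln z₂)/(1 − r) = (3.1355 − 0.82722×5.2983)/0.17278 = -7.2195 → z₀ = 0.0007322 m
V₃ = V₁ · ln(z₃/z₀)/ln(z₁/z₀) = 53.0 × 13.0186/10.3550 = 66.6331 km/h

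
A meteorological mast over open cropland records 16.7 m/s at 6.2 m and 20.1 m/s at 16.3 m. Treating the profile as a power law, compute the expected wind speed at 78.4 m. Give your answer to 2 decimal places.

27.16 m/s

First find α: α = ln(V₂/V₁)/ln(z₂/z₁) = ln(20.1/16.7)/ln(16.3/6.2) = 0.18531/0.96662 = 0.1917
Extrapolate from 16.3 m to 78.4 m: V₃ = 20.1 × (78.4/16.3)^0.1917 = 20.1 × 1.3514 = 27.1624 m/s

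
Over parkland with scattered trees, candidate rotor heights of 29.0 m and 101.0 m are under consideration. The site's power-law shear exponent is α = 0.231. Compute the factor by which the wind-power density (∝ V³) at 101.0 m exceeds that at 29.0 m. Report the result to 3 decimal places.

Speed ratio: V_B/V_A = (z_B/z_A)^α = (101.0/29.0)^0.231 = (3.4828)^0.231 = 1.33409
Power-density ratio: P_B/P_A = (V_B/V_A)³ = (1.33409)³ = 2.37439

2.374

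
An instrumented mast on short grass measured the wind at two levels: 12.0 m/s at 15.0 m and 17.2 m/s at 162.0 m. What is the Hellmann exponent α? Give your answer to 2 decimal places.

α ≈ 0.15

Power law: V₂/V₁ = (z₂/z₁)^α ⇒ α = ln(V₂/V₁) / ln(z₂/z₁)
α = ln(17.2/12.0) / ln(162.0/15.0) = ln(1.4333) / ln(10.8000)
  = 0.36000 / 2.37955 = 0.15129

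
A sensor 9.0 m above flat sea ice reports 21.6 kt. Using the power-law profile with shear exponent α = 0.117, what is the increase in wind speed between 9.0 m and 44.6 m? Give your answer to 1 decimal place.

Power law: V₂ = V₁ · (z₂/z₁)^α = 21.6 × (4.9556)^0.117 = 26.0483 kt
ΔV = 26.0483 − 21.6 = 4.4483 kt

4.4 kt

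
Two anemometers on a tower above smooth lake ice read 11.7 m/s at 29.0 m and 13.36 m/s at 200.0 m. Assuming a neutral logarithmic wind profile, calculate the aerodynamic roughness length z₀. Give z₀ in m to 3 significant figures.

Log law: V(z) ∝ ln(z/z₀). With r = V₁/V₂ = 11.7/13.36 = 0.87575,
r · ln(z₂/z₀) = ln(z₁/z₀) ⇒ ln z₀ = (ln z₁ − r·ln z₂)/(1 − r)
ln z₀ = (3.36730 − 0.87575×5.29832) / 0.12425 = -10.2429
z₀ = exp(-10.2429) = 0.00003561 m

z₀ ≈ 0.0000356 m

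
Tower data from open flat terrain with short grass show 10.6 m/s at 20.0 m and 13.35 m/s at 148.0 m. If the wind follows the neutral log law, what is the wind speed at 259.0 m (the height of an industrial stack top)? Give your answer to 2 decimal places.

14.12 m/s

Log law: V ∝ ln(z/z₀). From the pair, with r = V₁/V₂ = 0.79401,
ln z₀ = (ln z₁ − r·ln z₂)/(1 − r) = (2.9957 − 0.79401×4.9972)/0.20599 = -4.7191 → z₀ = 0.008924 m
V₃ = V₁ · ln(z₃/z₀)/ln(z₁/z₀) = 10.6 × 10.2759/7.7148 = 14.1189 m/s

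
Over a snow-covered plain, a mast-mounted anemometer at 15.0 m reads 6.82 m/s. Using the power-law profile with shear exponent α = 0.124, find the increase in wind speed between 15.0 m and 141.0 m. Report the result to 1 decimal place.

2.2 m/s

Power law: V₂ = V₁ · (z₂/z₁)^α = 6.82 × (9.4000)^0.124 = 9.0043 m/s
ΔV = 9.0043 − 6.82 = 2.1843 m/s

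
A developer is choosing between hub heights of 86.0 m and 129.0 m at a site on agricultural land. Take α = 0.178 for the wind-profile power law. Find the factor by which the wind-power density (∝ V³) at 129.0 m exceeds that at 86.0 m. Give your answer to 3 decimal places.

Speed ratio: V_B/V_A = (z_B/z_A)^α = (129.0/86.0)^0.178 = (1.5000)^0.178 = 1.07484
Power-density ratio: P_B/P_A = (V_B/V_A)³ = (1.07484)³ = 1.24175

1.242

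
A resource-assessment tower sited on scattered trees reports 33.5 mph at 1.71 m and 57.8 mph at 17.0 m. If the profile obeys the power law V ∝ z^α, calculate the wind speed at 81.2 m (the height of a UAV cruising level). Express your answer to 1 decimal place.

83.8 mph

First find α: α = ln(V₂/V₁)/ln(z₂/z₁) = ln(57.8/33.5)/ln(17.0/1.71) = 0.54544/2.29672 = 0.2375
Extrapolate from 17.0 m to 81.2 m: V₃ = 57.8 × (81.2/17.0)^0.2375 = 57.8 × 1.4497 = 83.7930 mph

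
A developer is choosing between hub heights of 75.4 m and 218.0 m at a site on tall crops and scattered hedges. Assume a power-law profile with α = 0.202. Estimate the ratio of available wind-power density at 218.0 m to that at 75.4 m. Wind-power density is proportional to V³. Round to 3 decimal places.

Speed ratio: V_B/V_A = (z_B/z_A)^α = (218.0/75.4)^0.202 = (2.8912)^0.202 = 1.23919
Power-density ratio: P_B/P_A = (V_B/V_A)³ = (1.23919)³ = 1.90291

1.903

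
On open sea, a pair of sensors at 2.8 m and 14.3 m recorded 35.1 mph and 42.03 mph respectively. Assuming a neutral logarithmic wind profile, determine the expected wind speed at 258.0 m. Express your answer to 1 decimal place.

54.3 mph

Log law: V ∝ ln(z/z₀). From the pair, with r = V₁/V₂ = 0.83512,
ln z₀ = (ln z₁ − r·ln z₂)/(1 − r) = (1.0296 − 0.83512×2.6603)/0.16488 = -7.2295 → z₀ = 0.0007249 m
V₃ = V₁ · ln(z₃/z₀)/ln(z₁/z₀) = 35.1 × 12.7824/8.2591 = 54.3236 mph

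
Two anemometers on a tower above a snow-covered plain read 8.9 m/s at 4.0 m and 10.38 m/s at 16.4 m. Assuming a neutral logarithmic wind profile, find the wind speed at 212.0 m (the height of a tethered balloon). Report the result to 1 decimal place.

13.1 m/s

Log law: V ∝ ln(z/z₀). From the pair, with r = V₁/V₂ = 0.85742,
ln z₀ = (ln z₁ − r·ln z₂)/(1 − r) = (1.3863 − 0.85742×2.7973)/0.14258 = -7.0987 → z₀ = 0.0008262 m
V₃ = V₁ · ln(z₃/z₀)/ln(z₁/z₀) = 8.9 × 12.4553/8.4850 = 13.0645 m/s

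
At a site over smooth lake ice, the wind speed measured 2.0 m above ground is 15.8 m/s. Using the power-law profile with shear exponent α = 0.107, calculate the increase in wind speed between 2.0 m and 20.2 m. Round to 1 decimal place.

4.4 m/s

Power law: V₂ = V₁ · (z₂/z₁)^α = 15.8 × (10.1000)^0.107 = 20.2358 m/s
ΔV = 20.2358 − 15.8 = 4.4358 m/s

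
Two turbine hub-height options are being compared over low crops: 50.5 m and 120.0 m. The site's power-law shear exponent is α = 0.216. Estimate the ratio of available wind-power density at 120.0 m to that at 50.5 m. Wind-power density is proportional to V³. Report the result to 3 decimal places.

1.752

Speed ratio: V_B/V_A = (z_B/z_A)^α = (120.0/50.5)^0.216 = (2.3762)^0.216 = 1.20557
Power-density ratio: P_B/P_A = (V_B/V_A)³ = (1.20557)³ = 1.75217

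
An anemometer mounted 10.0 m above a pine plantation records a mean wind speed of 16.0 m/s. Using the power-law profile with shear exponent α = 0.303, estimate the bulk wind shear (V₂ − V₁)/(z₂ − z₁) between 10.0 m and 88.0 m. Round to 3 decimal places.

0.191 m/s/m

Power law: V₂ = V₁ · (z₂/z₁)^α = 16.0 × (8.8000)^0.303 = 30.9242 m/s
ΔV/Δz = (30.9242 − 16.0)/(88.0 − 10.0) = 14.9242/78.0000 = 0.19134 m/s/m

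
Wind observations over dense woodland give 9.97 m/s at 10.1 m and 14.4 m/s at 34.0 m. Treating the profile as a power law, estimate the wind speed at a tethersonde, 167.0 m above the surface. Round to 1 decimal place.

23.3 m/s

First find α: α = ln(V₂/V₁)/ln(z₂/z₁) = ln(14.4/9.97)/ln(34.0/10.1) = 0.36765/1.21383 = 0.3029
Extrapolate from 34.0 m to 167.0 m: V₃ = 14.4 × (167.0/34.0)^0.3029 = 14.4 × 1.6194 = 23.3199 m/s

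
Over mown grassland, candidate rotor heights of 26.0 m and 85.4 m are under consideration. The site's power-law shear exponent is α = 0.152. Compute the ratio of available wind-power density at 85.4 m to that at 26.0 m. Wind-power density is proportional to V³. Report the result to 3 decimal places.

1.720

Speed ratio: V_B/V_A = (z_B/z_A)^α = (85.4/26.0)^0.152 = (3.2846)^0.152 = 1.19813
Power-density ratio: P_B/P_A = (V_B/V_A)³ = (1.19813)³ = 1.71995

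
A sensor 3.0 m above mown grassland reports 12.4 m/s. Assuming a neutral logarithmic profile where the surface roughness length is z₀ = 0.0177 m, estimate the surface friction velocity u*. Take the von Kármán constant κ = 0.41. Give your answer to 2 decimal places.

u* ≈ 0.99 m/s

Log law: V(z) = (u*/κ) · ln(z/z₀) ⇒ u* = κ · V / ln(z/z₀)
u* = 0.41 × 12.4 / ln(3.0/0.0177) = 0.41 × 12.4 / 5.1328
   = 5.0840 / 5.1328 = 0.9905 m/s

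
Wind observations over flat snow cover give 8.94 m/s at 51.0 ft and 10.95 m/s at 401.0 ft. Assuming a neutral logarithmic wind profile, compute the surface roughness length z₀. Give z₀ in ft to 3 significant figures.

Log law: V(z) ∝ ln(z/z₀). With r = V₁/V₂ = 8.94/10.95 = 0.81644,
r · ln(z₂/z₀) = ln(z₁/z₀) ⇒ ln z₀ = (ln z₁ − r·ln z₂)/(1 − r)
ln z₀ = (3.93183 − 0.81644×5.99396) / 0.18356 = -5.2401
z₀ = exp(-5.2401) = 0.005300 ft

z₀ ≈ 0.00530 ft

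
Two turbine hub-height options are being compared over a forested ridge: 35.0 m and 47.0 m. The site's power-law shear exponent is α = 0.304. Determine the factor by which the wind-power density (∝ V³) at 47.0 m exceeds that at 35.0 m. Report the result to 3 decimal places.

Speed ratio: V_B/V_A = (z_B/z_A)^α = (47.0/35.0)^0.304 = (1.3429)^0.304 = 1.09376
Power-density ratio: P_B/P_A = (V_B/V_A)³ = (1.09376)³ = 1.30847

1.308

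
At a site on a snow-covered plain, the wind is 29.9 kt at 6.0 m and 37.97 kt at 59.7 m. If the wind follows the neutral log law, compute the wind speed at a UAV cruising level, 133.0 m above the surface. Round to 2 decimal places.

Log law: V ∝ ln(z/z₀). From the pair, with r = V₁/V₂ = 0.78746,
ln z₀ = (ln z₁ − r·ln z₂)/(1 − r) = (1.7918 − 0.78746×4.0893)/0.21254 = -6.7209 → z₀ = 0.001205 m
V₃ = V₁ · ln(z₃/z₀)/ln(z₁/z₀) = 29.9 × 11.6113/8.5127 = 40.7835 kt

40.78 kt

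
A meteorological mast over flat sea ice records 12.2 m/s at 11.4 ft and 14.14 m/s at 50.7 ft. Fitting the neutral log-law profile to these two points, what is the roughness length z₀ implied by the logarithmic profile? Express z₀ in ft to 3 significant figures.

z₀ ≈ 0.000958 ft

Log law: V(z) ∝ ln(z/z₀). With r = V₁/V₂ = 12.2/14.14 = 0.86280,
r · ln(z₂/z₀) = ln(z₁/z₀) ⇒ ln z₀ = (ln z₁ − r·ln z₂)/(1 − r)
ln z₀ = (2.43361 − 0.86280×3.92593) / 0.13720 = -6.9510
z₀ = exp(-6.9510) = 0.0009576 ft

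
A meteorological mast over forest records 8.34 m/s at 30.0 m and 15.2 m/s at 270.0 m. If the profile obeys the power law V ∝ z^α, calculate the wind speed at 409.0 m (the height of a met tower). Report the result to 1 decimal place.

17.0 m/s

First find α: α = ln(V₂/V₁)/ln(z₂/z₁) = ln(15.2/8.34)/ln(270.0/30.0) = 0.60023/2.19722 = 0.2732
Extrapolate from 270.0 m to 409.0 m: V₃ = 15.2 × (409.0/270.0)^0.2732 = 15.2 × 1.1201 = 17.0260 m/s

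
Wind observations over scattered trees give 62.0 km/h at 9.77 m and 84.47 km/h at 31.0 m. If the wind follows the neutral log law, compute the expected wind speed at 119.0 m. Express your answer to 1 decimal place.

Log law: V ∝ ln(z/z₀). From the pair, with r = V₁/V₂ = 0.73399,
ln z₀ = (ln z₁ − r·ln z₂)/(1 − r) = (2.2793 − 0.73399×3.4340)/0.26601 = -0.9067 → z₀ = 0.4039 m
V₃ = V₁ · ln(z₃/z₀)/ln(z₁/z₀) = 62.0 × 5.6858/3.1860 = 110.6465 km/h

110.6 km/h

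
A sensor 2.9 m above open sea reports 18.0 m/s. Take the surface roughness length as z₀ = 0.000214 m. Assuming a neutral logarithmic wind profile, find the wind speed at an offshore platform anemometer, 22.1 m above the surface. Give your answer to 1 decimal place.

21.8 m/s

Log law: V(z) ∝ ln(z/z₀), so V₂/V₁ = ln(z₂/z₀) / ln(z₁/z₀).
ln(22.1/0.000214) = 11.5451, ln(2.9/0.000214) = 9.5142
V₂ = 18.0 × 11.5451/9.5142 = 18.0 × 1.2135 = 21.8422 m/s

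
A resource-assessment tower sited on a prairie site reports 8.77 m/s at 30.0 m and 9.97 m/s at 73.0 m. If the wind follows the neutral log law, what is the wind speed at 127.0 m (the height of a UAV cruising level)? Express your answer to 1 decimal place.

Log law: V ∝ ln(z/z₀). From the pair, with r = V₁/V₂ = 0.87964,
ln z₀ = (ln z₁ − r·ln z₂)/(1 − r) = (3.4012 − 0.87964×4.2905)/0.12036 = -3.0978 → z₀ = 0.04515 m
V₃ = V₁ · ln(z₃/z₀)/ln(z₁/z₀) = 8.77 × 7.9420/6.4990 = 10.7172 m/s

10.7 m/s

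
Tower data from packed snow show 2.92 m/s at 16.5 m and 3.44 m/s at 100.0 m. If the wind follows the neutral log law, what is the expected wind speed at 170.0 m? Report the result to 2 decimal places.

3.59 m/s

Log law: V ∝ ln(z/z₀). From the pair, with r = V₁/V₂ = 0.84884,
ln z₀ = (ln z₁ − r·ln z₂)/(1 − r) = (2.8034 − 0.84884×4.6052)/0.15116 = -7.3145 → z₀ = 0.0006658 m
V₃ = V₁ · ln(z₃/z₀)/ln(z₁/z₀) = 2.92 × 12.4503/10.1179 = 3.5931 m/s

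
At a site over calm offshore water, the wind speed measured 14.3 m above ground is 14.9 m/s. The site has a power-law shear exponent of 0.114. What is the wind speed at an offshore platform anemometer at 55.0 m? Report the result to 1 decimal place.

Power-law profile: V₂ = V₁ · (z₂/z₁)^α
V₂ = 14.9 × (55.0/14.3)^0.114 = 14.9 × (3.8462)^0.114
    = 14.9 × 1.1660 = 17.3732 m/s

17.4 m/s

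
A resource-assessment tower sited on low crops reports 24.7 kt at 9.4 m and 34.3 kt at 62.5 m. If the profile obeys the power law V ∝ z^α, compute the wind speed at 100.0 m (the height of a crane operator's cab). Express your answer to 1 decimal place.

37.2 kt

First find α: α = ln(V₂/V₁)/ln(z₂/z₁) = ln(34.3/24.7)/ln(62.5/9.4) = 0.32834/1.89446 = 0.1733
Extrapolate from 62.5 m to 100.0 m: V₃ = 34.3 × (100.0/62.5)^0.1733 = 34.3 × 1.0849 = 37.2110 kt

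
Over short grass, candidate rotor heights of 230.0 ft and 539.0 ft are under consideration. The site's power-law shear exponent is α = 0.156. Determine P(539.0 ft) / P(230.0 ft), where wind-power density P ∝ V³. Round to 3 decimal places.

Speed ratio: V_B/V_A = (z_B/z_A)^α = (539.0/230.0)^0.156 = (2.3435)^0.156 = 1.14208
Power-density ratio: P_B/P_A = (V_B/V_A)³ = (1.14208)³ = 1.48969

1.490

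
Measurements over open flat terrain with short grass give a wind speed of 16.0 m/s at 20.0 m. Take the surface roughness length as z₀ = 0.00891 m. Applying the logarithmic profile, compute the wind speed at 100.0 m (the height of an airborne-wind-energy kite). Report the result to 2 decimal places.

19.34 m/s

Log law: V(z) ∝ ln(z/z₀), so V₂/V₁ = ln(z₂/z₀) / ln(z₁/z₀).
ln(100.0/0.00891) = 9.3258, ln(20.0/0.00891) = 7.7163
V₂ = 16.0 × 9.3258/7.7163 = 16.0 × 1.2086 = 19.3372 m/s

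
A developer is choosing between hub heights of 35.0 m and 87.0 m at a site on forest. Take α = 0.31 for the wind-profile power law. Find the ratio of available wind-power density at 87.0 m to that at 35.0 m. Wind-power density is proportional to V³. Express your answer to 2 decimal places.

Speed ratio: V_B/V_A = (z_B/z_A)^α = (87.0/35.0)^0.31 = (2.4857)^0.31 = 1.32614
Power-density ratio: P_B/P_A = (V_B/V_A)³ = (1.32614)³ = 2.33222

2.33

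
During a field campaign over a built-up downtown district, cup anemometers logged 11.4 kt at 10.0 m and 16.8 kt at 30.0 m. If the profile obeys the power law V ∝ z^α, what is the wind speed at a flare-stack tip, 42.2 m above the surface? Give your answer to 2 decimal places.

First find α: α = ln(V₂/V₁)/ln(z₂/z₁) = ln(16.8/11.4)/ln(30.0/10.0) = 0.38777/1.09861 = 0.3530
Extrapolate from 30.0 m to 42.2 m: V₃ = 16.8 × (42.2/30.0)^0.3530 = 16.8 × 1.1280 = 18.9502 kt

18.95 kt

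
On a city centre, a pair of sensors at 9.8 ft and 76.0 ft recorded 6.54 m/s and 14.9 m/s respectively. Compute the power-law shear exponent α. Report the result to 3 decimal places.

Power law: V₂/V₁ = (z₂/z₁)^α ⇒ α = ln(V₂/V₁) / ln(z₂/z₁)
α = ln(14.9/6.54) / ln(76.0/9.8) = ln(2.2783) / ln(7.7551)
  = 0.82342 / 2.04835 = 0.40199

α ≈ 0.402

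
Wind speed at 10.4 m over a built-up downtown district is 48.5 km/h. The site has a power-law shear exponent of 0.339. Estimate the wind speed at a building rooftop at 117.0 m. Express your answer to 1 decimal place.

110.2 km/h

Power-law profile: V₂ = V₁ · (z₂/z₁)^α
V₂ = 48.5 × (117.0/10.4)^0.339 = 48.5 × (11.2500)^0.339
    = 48.5 × 2.2716 = 110.1748 km/h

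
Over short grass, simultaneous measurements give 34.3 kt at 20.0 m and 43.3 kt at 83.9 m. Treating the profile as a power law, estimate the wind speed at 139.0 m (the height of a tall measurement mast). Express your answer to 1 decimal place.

47.0 kt

First find α: α = ln(V₂/V₁)/ln(z₂/z₁) = ln(43.3/34.3)/ln(83.9/20.0) = 0.23301/1.43389 = 0.1625
Extrapolate from 83.9 m to 139.0 m: V₃ = 43.3 × (139.0/83.9)^0.1625 = 43.3 × 1.0855 = 47.0020 kt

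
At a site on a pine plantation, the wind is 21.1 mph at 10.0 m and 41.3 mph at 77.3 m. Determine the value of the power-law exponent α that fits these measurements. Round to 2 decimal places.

Power law: V₂/V₁ = (z₂/z₁)^α ⇒ α = ln(V₂/V₁) / ln(z₂/z₁)
α = ln(41.3/21.1) / ln(77.3/10.0) = ln(1.9573) / ln(7.7300)
  = 0.67159 / 2.04511 = 0.32839

α ≈ 0.33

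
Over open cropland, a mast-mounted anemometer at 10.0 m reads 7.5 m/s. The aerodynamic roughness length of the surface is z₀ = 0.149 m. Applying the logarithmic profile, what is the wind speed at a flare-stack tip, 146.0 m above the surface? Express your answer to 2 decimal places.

12.28 m/s

Log law: V(z) ∝ ln(z/z₀), so V₂/V₁ = ln(z₂/z₀) / ln(z₁/z₀).
ln(146.0/0.149) = 6.8874, ln(10.0/0.149) = 4.2064
V₂ = 7.5 × 6.8874/4.2064 = 7.5 × 1.6374 = 12.2803 m/s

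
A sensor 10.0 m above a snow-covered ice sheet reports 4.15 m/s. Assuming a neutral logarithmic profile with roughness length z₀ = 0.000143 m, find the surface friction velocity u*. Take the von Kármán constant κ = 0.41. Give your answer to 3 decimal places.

u* ≈ 0.153 m/s

Log law: V(z) = (u*/κ) · ln(z/z₀) ⇒ u* = κ · V / ln(z/z₀)
u* = 0.41 × 4.15 / ln(10.0/0.000143) = 0.41 × 4.15 / 11.1553
   = 1.7015 / 11.1553 = 0.1525 m/s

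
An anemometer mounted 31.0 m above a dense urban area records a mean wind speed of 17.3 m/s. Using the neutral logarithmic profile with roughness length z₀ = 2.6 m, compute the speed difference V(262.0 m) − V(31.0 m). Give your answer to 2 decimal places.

Log law: V₂ = V₁ · ln(z₂/z₀)/ln(z₁/z₀) = 17.3 × 4.6128/2.4785 = 32.1980 m/s
ΔV = 32.1980 − 17.3 = 14.8980 m/s

14.90 m/s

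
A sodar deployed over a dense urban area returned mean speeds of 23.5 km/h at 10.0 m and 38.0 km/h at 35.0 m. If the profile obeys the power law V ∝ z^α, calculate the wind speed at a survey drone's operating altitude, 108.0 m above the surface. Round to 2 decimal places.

First find α: α = ln(V₂/V₁)/ln(z₂/z₁) = ln(38.0/23.5)/ln(35.0/10.0) = 0.48059/1.25276 = 0.3836
Extrapolate from 35.0 m to 108.0 m: V₃ = 38.0 × (108.0/35.0)^0.3836 = 38.0 × 1.5407 = 58.5478 km/h

58.55 km/h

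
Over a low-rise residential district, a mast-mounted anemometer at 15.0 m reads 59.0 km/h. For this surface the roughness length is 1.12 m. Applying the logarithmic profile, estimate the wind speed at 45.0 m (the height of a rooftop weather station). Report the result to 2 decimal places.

Log law: V(z) ∝ ln(z/z₀), so V₂/V₁ = ln(z₂/z₀) / ln(z₁/z₀).
ln(45.0/1.12) = 3.6933, ln(15.0/1.12) = 2.5947
V₂ = 59.0 × 3.6933/2.5947 = 59.0 × 1.4234 = 83.9808 km/h

83.98 km/h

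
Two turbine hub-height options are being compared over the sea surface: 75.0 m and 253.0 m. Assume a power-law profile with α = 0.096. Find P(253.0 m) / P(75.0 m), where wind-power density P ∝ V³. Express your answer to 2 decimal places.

Speed ratio: V_B/V_A = (z_B/z_A)^α = (253.0/75.0)^0.096 = (3.3733)^0.096 = 1.12381
Power-density ratio: P_B/P_A = (V_B/V_A)³ = (1.12381)³ = 1.41932

1.42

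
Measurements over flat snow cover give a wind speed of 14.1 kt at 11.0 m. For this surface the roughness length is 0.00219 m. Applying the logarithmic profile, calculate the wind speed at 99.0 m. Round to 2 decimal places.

17.74 kt

Log law: V(z) ∝ ln(z/z₀), so V₂/V₁ = ln(z₂/z₀) / ln(z₁/z₀).
ln(99.0/0.00219) = 10.7190, ln(11.0/0.00219) = 8.5217
V₂ = 14.1 × 10.7190/8.5217 = 14.1 × 1.2578 = 17.7355 kt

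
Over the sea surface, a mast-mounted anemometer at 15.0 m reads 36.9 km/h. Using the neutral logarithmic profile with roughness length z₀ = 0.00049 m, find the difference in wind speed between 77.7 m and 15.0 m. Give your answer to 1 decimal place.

5.9 km/h

Log law: V₂ = V₁ · ln(z₂/z₀)/ln(z₁/z₀) = 36.9 × 11.9740/10.3292 = 42.7759 km/h
ΔV = 42.7759 − 36.9 = 5.8759 km/h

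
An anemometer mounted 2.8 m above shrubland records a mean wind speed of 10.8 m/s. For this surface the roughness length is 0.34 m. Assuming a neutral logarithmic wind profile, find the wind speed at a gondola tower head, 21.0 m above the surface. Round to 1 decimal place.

Log law: V(z) ∝ ln(z/z₀), so V₂/V₁ = ln(z₂/z₀) / ln(z₁/z₀).
ln(21.0/0.34) = 4.1233, ln(2.8/0.34) = 2.1084
V₂ = 10.8 × 4.1233/2.1084 = 10.8 × 1.9556 = 21.1209 m/s

21.1 m/s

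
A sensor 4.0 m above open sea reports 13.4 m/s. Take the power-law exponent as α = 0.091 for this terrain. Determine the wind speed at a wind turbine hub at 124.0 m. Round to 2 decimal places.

Power-law profile: V₂ = V₁ · (z₂/z₁)^α
V₂ = 13.4 × (124.0/4.0)^0.091 = 13.4 × (31.0000)^0.091
    = 13.4 × 1.3668 = 18.3155 m/s

18.32 m/s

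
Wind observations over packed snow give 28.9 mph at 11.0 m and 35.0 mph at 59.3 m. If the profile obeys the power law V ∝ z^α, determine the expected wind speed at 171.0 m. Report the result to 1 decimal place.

39.5 mph

First find α: α = ln(V₂/V₁)/ln(z₂/z₁) = ln(35.0/28.9)/ln(59.3/11.0) = 0.19151/1.68471 = 0.1137
Extrapolate from 59.3 m to 171.0 m: V₃ = 35.0 × (171.0/59.3)^0.1137 = 35.0 × 1.1279 = 39.4776 mph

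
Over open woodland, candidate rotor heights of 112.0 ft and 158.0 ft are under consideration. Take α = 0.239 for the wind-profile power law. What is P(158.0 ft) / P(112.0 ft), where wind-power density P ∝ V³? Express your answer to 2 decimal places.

Speed ratio: V_B/V_A = (z_B/z_A)^α = (158.0/112.0)^0.239 = (1.4107)^0.239 = 1.08572
Power-density ratio: P_B/P_A = (V_B/V_A)³ = (1.08572)³ = 1.27982

1.28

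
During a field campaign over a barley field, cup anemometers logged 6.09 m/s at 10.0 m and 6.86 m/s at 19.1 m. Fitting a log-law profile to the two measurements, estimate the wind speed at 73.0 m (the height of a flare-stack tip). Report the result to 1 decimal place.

Log law: V ∝ ln(z/z₀). From the pair, with r = V₁/V₂ = 0.88776,
ln z₀ = (ln z₁ − r·ln z₂)/(1 − r) = (2.3026 − 0.88776×2.9497)/0.11224 = -2.8154 → z₀ = 0.05988 m
V₃ = V₁ · ln(z₃/z₀)/ln(z₁/z₀) = 6.09 × 7.1059/5.1180 = 8.4554 m/s

8.5 m/s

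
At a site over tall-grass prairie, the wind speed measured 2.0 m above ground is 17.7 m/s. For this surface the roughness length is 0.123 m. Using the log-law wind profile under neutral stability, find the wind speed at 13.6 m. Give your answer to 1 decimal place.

29.9 m/s

Log law: V(z) ∝ ln(z/z₀), so V₂/V₁ = ln(z₂/z₀) / ln(z₁/z₀).
ln(13.6/0.123) = 4.7056, ln(2.0/0.123) = 2.7887
V₂ = 17.7 × 4.7056/2.7887 = 17.7 × 1.6874 = 29.8667 m/s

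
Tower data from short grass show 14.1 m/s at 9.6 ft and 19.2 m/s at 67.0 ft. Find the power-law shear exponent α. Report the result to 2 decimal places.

α ≈ 0.16

Power law: V₂/V₁ = (z₂/z₁)^α ⇒ α = ln(V₂/V₁) / ln(z₂/z₁)
α = ln(19.2/14.1) / ln(67.0/9.6) = ln(1.3617) / ln(6.9792)
  = 0.30874 / 1.94293 = 0.15890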